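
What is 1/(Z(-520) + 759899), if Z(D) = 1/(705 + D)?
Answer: 185/140581316 ≈ 1.3160e-6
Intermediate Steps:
1/(Z(-520) + 759899) = 1/(1/(705 - 520) + 759899) = 1/(1/185 + 759899) = 1/(140581316/185) = 185/140581316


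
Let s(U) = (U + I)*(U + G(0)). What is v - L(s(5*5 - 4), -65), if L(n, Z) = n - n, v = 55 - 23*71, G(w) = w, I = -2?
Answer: -1578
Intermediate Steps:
v = -1578 (v = 55 - 1633 = -1578)
s(U) = U*(-2 + U) (s(U) = (U - 2)*(U + 0) = (-2 + U)*U = U*(-2 + U))
L(n, Z) = 0
v - L(s(5*5 - 4), -65) = -1578 - 1*0 = -1578 + 0 = -1578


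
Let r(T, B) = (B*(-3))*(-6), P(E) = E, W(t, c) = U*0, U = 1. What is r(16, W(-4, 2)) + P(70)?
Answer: 70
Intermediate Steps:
W(t, c) = 0 (W(t, c) = 1*0 = 0)
r(T, B) = 18*B (r(T, B) = -3*B*(-6) = 18*B)
r(16, W(-4, 2)) + P(70) = 18*0 + 70 = 0 + 70 = 70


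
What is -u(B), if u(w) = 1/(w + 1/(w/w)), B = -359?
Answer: 1/358 ≈ 0.0027933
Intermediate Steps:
u(w) = 1/(1 + w) (u(w) = 1/(w + 1/1) = 1/(w + 1) = 1/(1 + w))
-u(B) = -1/(1 - 359) = -1/(-358) = -1*(-1/358) = 1/358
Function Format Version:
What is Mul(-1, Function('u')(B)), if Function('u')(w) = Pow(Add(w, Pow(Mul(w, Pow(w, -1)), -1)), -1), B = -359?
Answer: Rational(1, 358) ≈ 0.0027933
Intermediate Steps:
Function('u')(w) = Pow(Add(1, w), -1) (Function('u')(w) = Pow(Add(w, Pow(1, -1)), -1) = Pow(Add(w, 1), -1) = Pow(Add(1, w), -1))
Mul(-1, Function('u')(B)) = Mul(-1, Pow(Add(1, -359), -1)) = Mul(-1, Pow(-358, -1)) = Mul(-1, Rational(-1, 358)) = Rational(1, 358)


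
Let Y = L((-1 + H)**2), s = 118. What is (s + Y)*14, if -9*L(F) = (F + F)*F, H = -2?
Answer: 1400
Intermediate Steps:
L(F) = -2*F**2/9 (L(F) = -(F + F)*F/9 = -2*F*F/9 = -2*F**2/9)
Y = -18 (Y = -2*(-1 - 2)**4/9 = -2*((-3)**2)**2/9 = -2/9*9**2 = -2/9*81 = -18)
(s + Y)*14 = (118 - 18)*14 = 100*14 = 1400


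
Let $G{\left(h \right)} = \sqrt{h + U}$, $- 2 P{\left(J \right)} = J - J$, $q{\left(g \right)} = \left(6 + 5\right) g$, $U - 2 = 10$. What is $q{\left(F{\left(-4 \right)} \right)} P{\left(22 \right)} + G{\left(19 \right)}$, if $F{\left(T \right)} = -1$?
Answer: $\sqrt{31} \approx 5.5678$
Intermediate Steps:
$U = 12$ ($U = 2 + 10 = 12$)
$q{\left(g \right)} = 11 g$
$P{\left(J \right)} = 0$ ($P{\left(J \right)} = - \frac{J - J}{2} = \left(- \frac{1}{2}\right) 0 = 0$)
$G{\left(h \right)} = \sqrt{12 + h}$ ($G{\left(h \right)} = \sqrt{h + 12} = \sqrt{12 + h}$)
$q{\left(F{\left(-4 \right)} \right)} P{\left(22 \right)} + G{\left(19 \right)} = 11 \left(-1\right) 0 + \sqrt{12 + 19} = \left(-11\right) 0 + \sqrt{31} = 0 + \sqrt{31} = \sqrt{31}$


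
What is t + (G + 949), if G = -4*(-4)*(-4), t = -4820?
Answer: -3935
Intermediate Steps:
G = -64 (G = 16*(-4) = -64)
t + (G + 949) = -4820 + (-64 + 949) = -4820 + 885 = -3935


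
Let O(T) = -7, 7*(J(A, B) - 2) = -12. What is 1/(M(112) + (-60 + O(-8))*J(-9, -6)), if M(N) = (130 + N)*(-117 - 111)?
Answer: -7/386366 ≈ -1.8118e-5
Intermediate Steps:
J(A, B) = 2/7 (J(A, B) = 2 + (1/7)*(-12) = 2 - 12/7 = 2/7)
M(N) = -29640 - 228*N (M(N) = (130 + N)*(-228) = -29640 - 228*N)
1/(M(112) + (-60 + O(-8))*J(-9, -6)) = 1/((-29640 - 228*112) + (-60 - 7)*(2/7)) = 1/((-29640 - 25536) - 67*2/7) = 1/(-55176 - 134/7) = 1/(-386366/7) = -7/386366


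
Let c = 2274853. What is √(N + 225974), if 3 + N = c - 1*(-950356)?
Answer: 2*√862795 ≈ 1857.7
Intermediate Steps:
N = 3225206 (N = -3 + (2274853 - 1*(-950356)) = -3 + (2274853 + 950356) = -3 + 3225209 = 3225206)
√(N + 225974) = √(3225206 + 225974) = √3451180 = 2*√862795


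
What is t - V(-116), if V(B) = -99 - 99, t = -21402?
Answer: -21204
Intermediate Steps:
V(B) = -198
t - V(-116) = -21402 - 1*(-198) = -21402 + 198 = -21204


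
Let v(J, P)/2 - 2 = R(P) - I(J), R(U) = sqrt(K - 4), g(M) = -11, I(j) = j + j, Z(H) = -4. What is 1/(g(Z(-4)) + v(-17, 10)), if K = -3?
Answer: 61/3749 - 2*I*sqrt(7)/3749 ≈ 0.016271 - 0.0014114*I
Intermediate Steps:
I(j) = 2*j
R(U) = I*sqrt(7) (R(U) = sqrt(-3 - 4) = sqrt(-7) = I*sqrt(7))
v(J, P) = 4 - 4*J + 2*I*sqrt(7) (v(J, P) = 4 + 2*(I*sqrt(7) - 2*J) = 4 + 2*(-2*J + I*sqrt(7)) = 4 + (-4*J + 2*I*sqrt(7)) = 4 - 4*J + 2*I*sqrt(7))
1/(g(Z(-4)) + v(-17, 10)) = 1/(-11 + (4 - 4*(-17) + 2*I*sqrt(7))) = 1/(-11 + (4 + 68 + 2*I*sqrt(7))) = 1/(-11 + (72 + 2*I*sqrt(7))) = 1/(61 + 2*I*sqrt(7))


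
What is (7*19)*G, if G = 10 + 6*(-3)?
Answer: -1064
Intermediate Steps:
G = -8 (G = 10 - 18 = -8)
(7*19)*G = (7*19)*(-8) = 133*(-8) = -1064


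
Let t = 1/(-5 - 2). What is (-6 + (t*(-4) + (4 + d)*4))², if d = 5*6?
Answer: 835396/49 ≈ 17049.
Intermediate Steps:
d = 30
t = -⅐ (t = 1/(-7) = -⅐ ≈ -0.14286)
(-6 + (t*(-4) + (4 + d)*4))² = (-6 + (-⅐*(-4) + (4 + 30)*4))² = (-6 + (4/7 + 34*4))² = (-6 + (4/7 + 136))² = (-6 + 956/7)² = (914/7)² = 835396/49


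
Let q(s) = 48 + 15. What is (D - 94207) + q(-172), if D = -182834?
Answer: -276978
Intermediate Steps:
q(s) = 63
(D - 94207) + q(-172) = (-182834 - 94207) + 63 = -277041 + 63 = -276978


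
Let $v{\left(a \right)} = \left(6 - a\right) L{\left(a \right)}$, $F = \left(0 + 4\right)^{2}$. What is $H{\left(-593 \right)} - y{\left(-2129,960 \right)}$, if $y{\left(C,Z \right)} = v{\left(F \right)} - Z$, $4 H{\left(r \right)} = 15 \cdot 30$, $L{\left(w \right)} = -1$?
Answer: $\frac{2125}{2} \approx 1062.5$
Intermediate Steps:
$F = 16$ ($F = 4^{2} = 16$)
$H{\left(r \right)} = \frac{225}{2}$ ($H{\left(r \right)} = \frac{15 \cdot 30}{4} = \frac{1}{4} \cdot 450 = \frac{225}{2}$)
$v{\left(a \right)} = -6 + a$ ($v{\left(a \right)} = \left(6 - a\right) \left(-1\right) = -6 + a$)
$y{\left(C,Z \right)} = 10 - Z$ ($y{\left(C,Z \right)} = \left(-6 + 16\right) - Z = 10 - Z$)
$H{\left(-593 \right)} - y{\left(-2129,960 \right)} = \frac{225}{2} - \left(10 - 960\right) = \frac{225}{2} - -950 = \frac{225}{2} + 950 = \frac{2125}{2}$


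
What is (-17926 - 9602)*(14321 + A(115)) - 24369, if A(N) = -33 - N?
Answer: -390178713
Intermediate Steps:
(-17926 - 9602)*(14321 + A(115)) - 24369 = (-17926 - 9602)*(14321 + (-33 - 1*115)) - 24369 = -27528*(14321 + (-33 - 115)) - 24369 = -27528*(14321 - 148) - 24369 = -27528*14173 - 24369 = -390154344 - 24369 = -390178713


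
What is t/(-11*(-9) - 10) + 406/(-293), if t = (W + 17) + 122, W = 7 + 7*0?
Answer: 6644/26077 ≈ 0.25478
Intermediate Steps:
W = 7 (W = 7 + 0 = 7)
t = 146 (t = (7 + 17) + 122 = 24 + 122 = 146)
t/(-11*(-9) - 10) + 406/(-293) = 146/(-11*(-9) - 10) + 406/(-293) = 146/(99 - 10) + 406*(-1/293) = 146/89 - 406/293 = 6644/26077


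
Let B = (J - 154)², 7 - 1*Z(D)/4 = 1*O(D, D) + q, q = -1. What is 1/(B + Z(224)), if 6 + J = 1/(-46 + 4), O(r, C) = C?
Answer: 1764/43647745 ≈ 4.0414e-5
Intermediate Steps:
J = -253/42 (J = -6 + 1/(-46 + 4) = -6 + 1/(-42) = -6 - 1/42 = -253/42 ≈ -6.0238)
Z(D) = 32 - 4*D (Z(D) = 28 - 4*(1*D - 1) = 28 - 4*(D - 1) = 28 - 4*(-1 + D) = 28 + (4 - 4*D) = 32 - 4*D)
B = 45171841/1764 (B = (-253/42 - 154)² = (-6721/42)² = 45171841/1764 ≈ 25608.)
1/(B + Z(224)) = 1/(45171841/1764 + (32 - 4*224)) = 1/(45171841/1764 + (32 - 896)) = 1/(45171841/1764 - 864) = 1/(43647745/1764) = 1764/43647745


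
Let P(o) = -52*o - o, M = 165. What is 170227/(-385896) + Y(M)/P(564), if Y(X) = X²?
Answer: -1299537007/961266936 ≈ -1.3519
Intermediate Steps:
P(o) = -53*o
170227/(-385896) + Y(M)/P(564) = 170227/(-385896) + 165²/((-53*564)) = 170227*(-1/385896) + 27225/(-29892) = -170227/385896 + 27225*(-1/29892) = -170227/385896 - 9075/9964 = -1299537007/961266936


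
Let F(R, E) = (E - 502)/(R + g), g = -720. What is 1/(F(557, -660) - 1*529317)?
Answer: -163/86277509 ≈ -1.8893e-6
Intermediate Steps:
F(R, E) = (-502 + E)/(-720 + R) (F(R, E) = (E - 502)/(R - 720) = (-502 + E)/(-720 + R))
1/(F(557, -660) - 1*529317) = 1/((-502 - 660)/(-720 + 557) - 1*529317) = 1/(-1162/(-163) - 529317) = 1/(-1/163*(-1162) - 529317) = 1/(1162/163 - 529317) = 1/(-86277509/163) = -163/86277509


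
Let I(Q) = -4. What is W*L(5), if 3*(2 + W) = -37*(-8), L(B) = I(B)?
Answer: -1160/3 ≈ -386.67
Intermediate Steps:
L(B) = -4
W = 290/3 (W = -2 + (-37*(-8))/3 = -2 + (⅓)*296 = -2 + 296/3 = 290/3 ≈ 96.667)
W*L(5) = (290/3)*(-4) = -1160/3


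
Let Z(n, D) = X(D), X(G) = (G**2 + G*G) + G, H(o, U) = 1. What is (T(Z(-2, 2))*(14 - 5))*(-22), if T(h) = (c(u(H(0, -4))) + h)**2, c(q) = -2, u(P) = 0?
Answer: -12672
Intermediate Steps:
X(G) = G + 2*G**2 (X(G) = (G**2 + G**2) + G = 2*G**2 + G = G + 2*G**2)
Z(n, D) = D*(1 + 2*D)
T(h) = (-2 + h)**2
(T(Z(-2, 2))*(14 - 5))*(-22) = ((-2 + 2*(1 + 2*2))**2*(14 - 5))*(-22) = ((-2 + 2*(1 + 4))**2*9)*(-22) = ((-2 + 2*5)**2*9)*(-22) = ((-2 + 10)**2*9)*(-22) = (8**2*9)*(-22) = (64*9)*(-22) = 576*(-22) = -12672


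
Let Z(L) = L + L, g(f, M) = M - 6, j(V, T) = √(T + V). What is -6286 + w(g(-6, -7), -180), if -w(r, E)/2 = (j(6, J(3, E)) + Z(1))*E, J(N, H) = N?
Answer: -4486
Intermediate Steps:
g(f, M) = -6 + M
Z(L) = 2*L
w(r, E) = -10*E (w(r, E) = -2*(√(3 + 6) + 2*1)*E = -2*(√9 + 2)*E = -2*(3 + 2)*E = -10*E)
-6286 + w(g(-6, -7), -180) = -6286 - 10*(-180) = -6286 + 1800 = -4486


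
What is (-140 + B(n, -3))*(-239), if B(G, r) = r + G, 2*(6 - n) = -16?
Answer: 30831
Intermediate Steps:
n = 14 (n = 6 - 1/2*(-16) = 6 + 8 = 14)
B(G, r) = G + r
(-140 + B(n, -3))*(-239) = (-140 + (14 - 3))*(-239) = (-140 + 11)*(-239) = -129*(-239) = 30831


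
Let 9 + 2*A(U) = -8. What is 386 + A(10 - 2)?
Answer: 755/2 ≈ 377.50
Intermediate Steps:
A(U) = -17/2 (A(U) = -9/2 + (½)*(-8) = -9/2 - 4 = -17/2)
386 + A(10 - 2) = 386 - 17/2 = 755/2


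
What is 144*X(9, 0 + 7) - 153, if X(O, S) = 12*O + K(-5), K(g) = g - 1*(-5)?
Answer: 15399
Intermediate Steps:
K(g) = 5 + g (K(g) = g + 5 = 5 + g)
X(O, S) = 12*O (X(O, S) = 12*O + (5 - 5) = 12*O + 0 = 12*O)
144*X(9, 0 + 7) - 153 = 144*(12*9) - 153 = 144*108 - 153 = 15552 - 153 = 15399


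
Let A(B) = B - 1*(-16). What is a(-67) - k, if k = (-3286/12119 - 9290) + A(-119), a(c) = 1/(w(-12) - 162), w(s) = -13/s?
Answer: 219819203915/23401789 ≈ 9393.3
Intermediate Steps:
a(c) = -12/1931 (a(c) = 1/(-13/(-12) - 162) = 1/(-13*(-1/12) - 162) = 1/(13/12 - 162) = 1/(-1931/12) = -12/1931)
A(B) = 16 + B (A(B) = B + 16 = 16 + B)
k = -113837053/12119 (k = (-3286/12119 - 9290) + (16 - 119) = (-3286*1/12119 - 9290) - 103 = (-3286/12119 - 9290) - 103 = -112588796/12119 - 103 = -113837053/12119 ≈ -9393.3)
a(-67) - k = -12/1931 - 1*(-113837053/12119) = -12/1931 + 113837053/12119 = 219819203915/23401789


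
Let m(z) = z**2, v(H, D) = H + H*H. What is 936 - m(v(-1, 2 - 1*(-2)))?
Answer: 936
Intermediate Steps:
v(H, D) = H + H**2
936 - m(v(-1, 2 - 1*(-2))) = 936 - (-(1 - 1))**2 = 936 - (-1*0)**2 = 936 - 1*0**2 = 936 - 1*0 = 936 + 0 = 936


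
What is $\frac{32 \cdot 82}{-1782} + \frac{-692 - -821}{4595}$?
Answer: $- \frac{5913701}{4094145} \approx -1.4444$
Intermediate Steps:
$\frac{32 \cdot 82}{-1782} + \frac{-692 - -821}{4595} = 2624 \left(- \frac{1}{1782}\right) + \left(-692 + 821\right) \frac{1}{4595} = - \frac{1312}{891} + 129 \cdot \frac{1}{4595} = - \frac{1312}{891} + \frac{129}{4595} = - \frac{5913701}{4094145}$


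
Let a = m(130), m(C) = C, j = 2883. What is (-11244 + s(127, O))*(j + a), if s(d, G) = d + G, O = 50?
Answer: -33344871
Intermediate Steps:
s(d, G) = G + d
a = 130
(-11244 + s(127, O))*(j + a) = (-11244 + (50 + 127))*(2883 + 130) = (-11244 + 177)*3013 = -11067*3013 = -33344871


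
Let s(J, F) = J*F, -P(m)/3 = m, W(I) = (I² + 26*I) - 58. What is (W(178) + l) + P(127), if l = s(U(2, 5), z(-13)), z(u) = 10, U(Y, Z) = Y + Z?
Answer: 35943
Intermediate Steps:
W(I) = -58 + I² + 26*I
P(m) = -3*m
s(J, F) = F*J
l = 70 (l = 10*(2 + 5) = 10*7 = 70)
(W(178) + l) + P(127) = ((-58 + 178² + 26*178) + 70) - 3*127 = ((-58 + 31684 + 4628) + 70) - 381 = (36254 + 70) - 381 = 36324 - 381 = 35943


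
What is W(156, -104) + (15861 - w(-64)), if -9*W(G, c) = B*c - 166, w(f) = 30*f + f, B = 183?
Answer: 179803/9 ≈ 19978.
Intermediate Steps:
w(f) = 31*f
W(G, c) = 166/9 - 61*c/3 (W(G, c) = -(183*c - 166)/9 = -(-166 + 183*c)/9 = 166/9 - 61*c/3)
W(156, -104) + (15861 - w(-64)) = (166/9 - 61/3*(-104)) + (15861 - 31*(-64)) = (166/9 + 6344/3) + (15861 - 1*(-1984)) = 19198/9 + (15861 + 1984) = 19198/9 + 17845 = 179803/9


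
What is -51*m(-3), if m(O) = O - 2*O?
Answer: -153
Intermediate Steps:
m(O) = -O
-51*m(-3) = -51*(-1*(-3)) = -51*3 = -17*9 = -153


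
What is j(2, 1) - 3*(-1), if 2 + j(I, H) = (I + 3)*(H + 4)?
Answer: 26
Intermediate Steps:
j(I, H) = -2 + (3 + I)*(4 + H) (j(I, H) = -2 + (I + 3)*(H + 4) = -2 + (3 + I)*(4 + H))
j(2, 1) - 3*(-1) = (10 + 3*1 + 4*2 + 1*2) - 3*(-1) = (10 + 3 + 8 + 2) + 3 = 23 + 3 = 26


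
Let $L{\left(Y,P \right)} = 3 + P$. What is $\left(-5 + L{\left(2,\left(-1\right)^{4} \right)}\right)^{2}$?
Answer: $1$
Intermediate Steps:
$\left(-5 + L{\left(2,\left(-1\right)^{4} \right)}\right)^{2} = \left(-5 + \left(3 + \left(-1\right)^{4}\right)\right)^{2} = \left(-5 + \left(3 + 1\right)\right)^{2} = \left(-5 + 4\right)^{2} = \left(-1\right)^{2} = 1$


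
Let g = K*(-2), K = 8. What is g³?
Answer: -4096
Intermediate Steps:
g = -16 (g = 8*(-2) = -16)
g³ = (-16)³ = -4096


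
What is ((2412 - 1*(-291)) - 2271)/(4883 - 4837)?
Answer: 216/23 ≈ 9.3913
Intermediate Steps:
((2412 - 1*(-291)) - 2271)/(4883 - 4837) = ((2412 + 291) - 2271)/46 = (2703 - 2271)*(1/46) = 432*(1/46) = 216/23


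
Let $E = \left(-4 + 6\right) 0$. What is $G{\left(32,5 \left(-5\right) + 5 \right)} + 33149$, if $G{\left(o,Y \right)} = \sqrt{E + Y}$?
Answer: $33149 + 2 i \sqrt{5} \approx 33149.0 + 4.4721 i$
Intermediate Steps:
$E = 0$ ($E = 2 \cdot 0 = 0$)
$G{\left(o,Y \right)} = \sqrt{Y}$ ($G{\left(o,Y \right)} = \sqrt{0 + Y} = \sqrt{Y}$)
$G{\left(32,5 \left(-5\right) + 5 \right)} + 33149 = \sqrt{5 \left(-5\right) + 5} + 33149 = \sqrt{-25 + 5} + 33149 = \sqrt{-20} + 33149 = 2 i \sqrt{5} + 33149 = 33149 + 2 i \sqrt{5}$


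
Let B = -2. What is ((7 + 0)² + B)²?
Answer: 2209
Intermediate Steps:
((7 + 0)² + B)² = ((7 + 0)² - 2)² = (7² - 2)² = (49 - 2)² = 47² = 2209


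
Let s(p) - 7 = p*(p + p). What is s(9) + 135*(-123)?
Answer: -16436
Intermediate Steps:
s(p) = 7 + 2*p**2 (s(p) = 7 + p*(p + p) = 7 + p*(2*p) = 7 + 2*p**2)
s(9) + 135*(-123) = (7 + 2*9**2) + 135*(-123) = (7 + 2*81) - 16605 = (7 + 162) - 16605 = 169 - 16605 = -16436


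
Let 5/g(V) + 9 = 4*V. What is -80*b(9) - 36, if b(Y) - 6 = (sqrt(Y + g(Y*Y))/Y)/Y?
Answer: -516 - 160*sqrt(994)/1701 ≈ -518.97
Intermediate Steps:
g(V) = 5/(-9 + 4*V)
b(Y) = 6 + sqrt(Y + 5/(-9 + 4*Y**2))/Y**2 (b(Y) = 6 + (sqrt(Y + 5/(-9 + 4*(Y*Y)))/Y)/Y = 6 + (sqrt(Y + 5/(-9 + 4*Y**2))/Y)/Y = 6 + sqrt(Y + 5/(-9 + 4*Y**2))/Y**2)
-80*b(9) - 36 = -80*(sqrt((5 + 9*(-9 + 4*9**2))/(-9 + 4*9**2)) + 6*9**2)/9**2 - 36 = -80*(sqrt((5 + 9*(-9 + 4*81))/(-9 + 4*81)) + 6*81)/81 - 36 = -80*(sqrt((5 + 9*(-9 + 324))/(-9 + 324)) + 486)/81 - 36 = -80*(sqrt((5 + 9*315)/315) + 486)/81 - 36 = -80*(sqrt((5 + 2835)/315) + 486)/81 - 36 = -80*(sqrt((1/315)*2840) + 486)/81 - 36 = -80*(sqrt(568/63) + 486)/81 - 36 = -80*(2*sqrt(994)/21 + 486)/81 - 36 = -80*(486 + 2*sqrt(994)/21)/81 - 36 = -80*(6 + 2*sqrt(994)/1701) - 36 = (-480 - 160*sqrt(994)/1701) - 36 = -516 - 160*sqrt(994)/1701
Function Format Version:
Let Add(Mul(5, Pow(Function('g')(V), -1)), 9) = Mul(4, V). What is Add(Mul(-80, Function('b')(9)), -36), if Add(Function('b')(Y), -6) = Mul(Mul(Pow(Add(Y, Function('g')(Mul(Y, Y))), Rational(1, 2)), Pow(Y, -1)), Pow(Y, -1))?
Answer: Add(-516, Mul(Rational(-160, 1701), Pow(994, Rational(1, 2)))) ≈ -518.97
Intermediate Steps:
Function('g')(V) = Mul(5, Pow(Add(-9, Mul(4, V)), -1))
Function('b')(Y) = Add(6, Mul(Pow(Y, -2), Pow(Add(Y, Mul(5, Pow(Add(-9, Mul(4, Pow(Y, 2))), -1))), Rational(1, 2)))) (Function('b')(Y) = Add(6, Mul(Mul(Pow(Add(Y, Mul(5, Pow(Add(-9, Mul(4, Mul(Y, Y))), -1))), Rational(1, 2)), Pow(Y, -1)), Pow(Y, -1))) = Add(6, Mul(Mul(Pow(Add(Y, Mul(5, Pow(Add(-9, Mul(4, Pow(Y, 2))), -1))), Rational(1, 2)), Pow(Y, -1)), Pow(Y, -1))) = Add(6, Mul(Mul(Pow(Y, -1), Pow(Add(Y, Mul(5, Pow(Add(-9, Mul(4, Pow(Y, 2))), -1))), Rational(1, 2))), Pow(Y, -1))) = Add(6, Mul(Pow(Y, -2), Pow(Add(Y, Mul(5, Pow(Add(-9, Mul(4, Pow(Y, 2))), -1))), Rational(1, 2)))))
Add(Mul(-80, Function('b')(9)), -36) = Add(Mul(-80, Mul(Pow(9, -2), Add(Pow(Mul(Pow(Add(-9, Mul(4, Pow(9, 2))), -1), Add(5, Mul(9, Add(-9, Mul(4, Pow(9, 2)))))), Rational(1, 2)), Mul(6, Pow(9, 2))))), -36) = Add(Mul(-80, Mul(Rational(1, 81), Add(Pow(Mul(Pow(Add(-9, Mul(4, 81)), -1), Add(5, Mul(9, Add(-9, Mul(4, 81))))), Rational(1, 2)), Mul(6, 81)))), -36) = Add(Mul(-80, Mul(Rational(1, 81), Add(Pow(Mul(Pow(Add(-9, 324), -1), Add(5, Mul(9, Add(-9, 324)))), Rational(1, 2)), 486))), -36) = Add(Mul(-80, Mul(Rational(1, 81), Add(Pow(Mul(Pow(315, -1), Add(5, Mul(9, 315))), Rational(1, 2)), 486))), -36) = Add(Mul(-80, Mul(Rational(1, 81), Add(Pow(Mul(Rational(1, 315), Add(5, 2835)), Rational(1, 2)), 486))), -36) = Add(Mul(-80, Mul(Rational(1, 81), Add(Pow(Mul(Rational(1, 315), 2840), Rational(1, 2)), 486))), -36) = Add(Mul(-80, Mul(Rational(1, 81), Add(Pow(Rational(568, 63), Rational(1, 2)), 486))), -36) = Add(Mul(-80, Mul(Rational(1, 81), Add(Mul(Rational(2, 21), Pow(994, Rational(1, 2))), 486))), -36) = Add(Mul(-80, Mul(Rational(1, 81), Add(486, Mul(Rational(2, 21), Pow(994, Rational(1, 2)))))), -36) = Add(Mul(-80, Add(6, Mul(Rational(2, 1701), Pow(994, Rational(1, 2))))), -36) = Add(Add(-480, Mul(Rational(-160, 1701), Pow(994, Rational(1, 2)))), -36) = Add(-516, Mul(Rational(-160, 1701), Pow(994, Rational(1, 2))))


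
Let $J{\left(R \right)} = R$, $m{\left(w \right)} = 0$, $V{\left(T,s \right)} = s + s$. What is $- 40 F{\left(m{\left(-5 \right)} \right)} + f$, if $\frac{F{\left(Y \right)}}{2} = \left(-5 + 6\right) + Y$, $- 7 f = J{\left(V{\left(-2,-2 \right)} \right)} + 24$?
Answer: $- \frac{580}{7} \approx -82.857$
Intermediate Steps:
$V{\left(T,s \right)} = 2 s$
$f = - \frac{20}{7}$ ($f = - \frac{2 \left(-2\right) + 24}{7} = - \frac{-4 + 24}{7} = \left(- \frac{1}{7}\right) 20 = - \frac{20}{7} \approx -2.8571$)
$F{\left(Y \right)} = 2 + 2 Y$ ($F{\left(Y \right)} = 2 \left(\left(-5 + 6\right) + Y\right) = 2 \left(1 + Y\right) = 2 + 2 Y$)
$- 40 F{\left(m{\left(-5 \right)} \right)} + f = - 40 \left(2 + 2 \cdot 0\right) - \frac{20}{7} = - 40 \left(2 + 0\right) - \frac{20}{7} = \left(-40\right) 2 - \frac{20}{7} = -80 - \frac{20}{7} = - \frac{580}{7}$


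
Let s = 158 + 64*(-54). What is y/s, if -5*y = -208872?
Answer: -104436/8245 ≈ -12.667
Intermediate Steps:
s = -3298 (s = 158 - 3456 = -3298)
y = 208872/5 (y = -⅕*(-208872) = 208872/5 ≈ 41774.)
y/s = (208872/5)/(-3298) = (208872/5)*(-1/3298) = -104436/8245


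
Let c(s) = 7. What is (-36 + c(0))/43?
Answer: -29/43 ≈ -0.67442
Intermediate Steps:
(-36 + c(0))/43 = (-36 + 7)/43 = (1/43)*(-29) = -29/43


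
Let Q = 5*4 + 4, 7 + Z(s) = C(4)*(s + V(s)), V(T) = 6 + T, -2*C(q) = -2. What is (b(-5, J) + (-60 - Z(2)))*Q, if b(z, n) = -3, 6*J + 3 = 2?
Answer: -1584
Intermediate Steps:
J = -1/6 (J = -1/2 + (1/6)*2 = -1/2 + 1/3 = -1/6 ≈ -0.16667)
C(q) = 1 (C(q) = -1/2*(-2) = 1)
Z(s) = -1 + 2*s (Z(s) = -7 + 1*(s + (6 + s)) = -7 + 1*(6 + 2*s) = -7 + (6 + 2*s) = -1 + 2*s)
Q = 24 (Q = 20 + 4 = 24)
(b(-5, J) + (-60 - Z(2)))*Q = (-3 + (-60 - (-1 + 2*2)))*24 = (-3 + (-60 - (-1 + 4)))*24 = (-3 + (-60 - 1*3))*24 = (-3 + (-60 - 3))*24 = (-3 - 63)*24 = -66*24 = -1584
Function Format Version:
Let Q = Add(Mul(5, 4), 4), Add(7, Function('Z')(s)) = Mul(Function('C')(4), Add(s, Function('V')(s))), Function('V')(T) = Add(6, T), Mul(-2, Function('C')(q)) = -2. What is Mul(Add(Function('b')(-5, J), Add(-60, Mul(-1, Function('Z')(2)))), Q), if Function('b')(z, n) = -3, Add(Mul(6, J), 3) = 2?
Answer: -1584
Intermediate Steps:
J = Rational(-1, 6) (J = Add(Rational(-1, 2), Mul(Rational(1, 6), 2)) = Add(Rational(-1, 2), Rational(1, 3)) = Rational(-1, 6) ≈ -0.16667)
Function('C')(q) = 1 (Function('C')(q) = Mul(Rational(-1, 2), -2) = 1)
Function('Z')(s) = Add(-1, Mul(2, s)) (Function('Z')(s) = Add(-7, Mul(1, Add(s, Add(6, s)))) = Add(-7, Mul(1, Add(6, Mul(2, s)))) = Add(-7, Add(6, Mul(2, s))) = Add(-1, Mul(2, s)))
Q = 24 (Q = Add(20, 4) = 24)
Mul(Add(Function('b')(-5, J), Add(-60, Mul(-1, Function('Z')(2)))), Q) = Mul(Add(-3, Add(-60, Mul(-1, Add(-1, Mul(2, 2))))), 24) = Mul(Add(-3, Add(-60, Mul(-1, Add(-1, 4)))), 24) = Mul(Add(-3, Add(-60, Mul(-1, 3))), 24) = Mul(Add(-3, Add(-60, -3)), 24) = Mul(Add(-3, -63), 24) = Mul(-66, 24) = -1584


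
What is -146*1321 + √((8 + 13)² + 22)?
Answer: -192866 + √463 ≈ -1.9284e+5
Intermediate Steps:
-146*1321 + √((8 + 13)² + 22) = -192866 + √(21² + 22) = -192866 + √(441 + 22) = -192866 + √463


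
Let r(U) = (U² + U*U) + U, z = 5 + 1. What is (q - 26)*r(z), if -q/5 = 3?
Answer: -3198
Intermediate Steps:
z = 6
q = -15 (q = -5*3 = -15)
r(U) = U + 2*U² (r(U) = (U² + U²) + U = 2*U² + U = U + 2*U²)
(q - 26)*r(z) = (-15 - 26)*(6*(1 + 2*6)) = -246*(1 + 12) = -246*13 = -41*78 = -3198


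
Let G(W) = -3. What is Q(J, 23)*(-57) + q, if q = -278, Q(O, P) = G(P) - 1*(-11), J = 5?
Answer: -734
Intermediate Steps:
Q(O, P) = 8 (Q(O, P) = -3 - 1*(-11) = -3 + 11 = 8)
Q(J, 23)*(-57) + q = 8*(-57) - 278 = -456 - 278 = -734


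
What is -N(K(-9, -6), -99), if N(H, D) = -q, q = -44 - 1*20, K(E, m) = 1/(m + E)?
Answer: -64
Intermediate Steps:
K(E, m) = 1/(E + m)
q = -64 (q = -44 - 20 = -64)
N(H, D) = 64 (N(H, D) = -1*(-64) = 64)
-N(K(-9, -6), -99) = -1*64 = -64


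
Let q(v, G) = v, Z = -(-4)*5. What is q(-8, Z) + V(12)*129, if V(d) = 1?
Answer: 121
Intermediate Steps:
Z = 20 (Z = -1*(-20) = 20)
q(-8, Z) + V(12)*129 = -8 + 1*129 = -8 + 129 = 121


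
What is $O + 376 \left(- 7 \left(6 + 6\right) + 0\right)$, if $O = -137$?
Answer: $-31721$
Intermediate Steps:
$O + 376 \left(- 7 \left(6 + 6\right) + 0\right) = -137 + 376 \left(- 7 \left(6 + 6\right) + 0\right) = -137 + 376 \left(\left(-7\right) 12 + 0\right) = -137 + 376 \left(-84 + 0\right) = -137 + 376 \left(-84\right) = -137 - 31584 = -31721$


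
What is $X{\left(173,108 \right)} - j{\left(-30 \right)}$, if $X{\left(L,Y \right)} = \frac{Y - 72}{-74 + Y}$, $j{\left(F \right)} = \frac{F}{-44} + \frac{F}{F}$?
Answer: $- \frac{233}{374} \approx -0.62299$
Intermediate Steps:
$j{\left(F \right)} = 1 - \frac{F}{44}$ ($j{\left(F \right)} = F \left(- \frac{1}{44}\right) + 1 = - \frac{F}{44} + 1 = 1 - \frac{F}{44}$)
$X{\left(L,Y \right)} = \frac{-72 + Y}{-74 + Y}$
$X{\left(173,108 \right)} - j{\left(-30 \right)} = \frac{-72 + 108}{-74 + 108} - \left(1 - - \frac{15}{22}\right) = \frac{1}{34} \cdot 36 - \left(1 + \frac{15}{22}\right) = \frac{1}{34} \cdot 36 - \frac{37}{22} = \frac{18}{17} - \frac{37}{22} = - \frac{233}{374}$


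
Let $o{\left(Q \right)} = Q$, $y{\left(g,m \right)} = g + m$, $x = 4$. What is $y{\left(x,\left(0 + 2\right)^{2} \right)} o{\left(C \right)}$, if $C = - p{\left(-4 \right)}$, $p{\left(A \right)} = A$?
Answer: $32$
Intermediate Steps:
$C = 4$ ($C = \left(-1\right) \left(-4\right) = 4$)
$y{\left(x,\left(0 + 2\right)^{2} \right)} o{\left(C \right)} = \left(4 + \left(0 + 2\right)^{2}\right) 4 = \left(4 + 2^{2}\right) 4 = \left(4 + 4\right) 4 = 8 \cdot 4 = 32$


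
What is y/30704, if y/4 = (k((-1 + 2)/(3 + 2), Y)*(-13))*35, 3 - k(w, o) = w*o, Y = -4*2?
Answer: -2093/7676 ≈ -0.27267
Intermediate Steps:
Y = -8
k(w, o) = 3 - o*w (k(w, o) = 3 - w*o = 3 - o*w)
y = -8372 (y = 4*(((3 - 1*(-8)*(-1 + 2)/(3 + 2))*(-13))*35) = 4*(((3 - 1*(-8)*1/5)*(-13))*35) = 4*(((3 - 1*(-8)*1*(⅕))*(-13))*35) = 4*(((3 - 1*(-8)*⅕)*(-13))*35) = 4*(((3 + 8/5)*(-13))*35) = 4*(((23/5)*(-13))*35) = 4*(-299/5*35) = 4*(-2093) = -8372)
y/30704 = -8372/30704 = -8372*1/30704 = -2093/7676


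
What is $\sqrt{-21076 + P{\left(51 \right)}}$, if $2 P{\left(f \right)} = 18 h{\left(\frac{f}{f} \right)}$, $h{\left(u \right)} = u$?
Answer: $i \sqrt{21067} \approx 145.14 i$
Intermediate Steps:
$P{\left(f \right)} = 9$ ($P{\left(f \right)} = \frac{18 \frac{f}{f}}{2} = \frac{18 \cdot 1}{2} = \frac{1}{2} \cdot 18 = 9$)
$\sqrt{-21076 + P{\left(51 \right)}} = \sqrt{-21076 + 9} = \sqrt{-21067} = i \sqrt{21067}$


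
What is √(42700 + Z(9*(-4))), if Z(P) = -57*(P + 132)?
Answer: 2*√9307 ≈ 192.95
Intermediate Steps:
Z(P) = -7524 - 57*P (Z(P) = -57*(132 + P) = -7524 - 57*P)
√(42700 + Z(9*(-4))) = √(42700 + (-7524 - 513*(-4))) = √(42700 + (-7524 - 57*(-36))) = √(42700 + (-7524 + 2052)) = √(42700 - 5472) = √37228 = 2*√9307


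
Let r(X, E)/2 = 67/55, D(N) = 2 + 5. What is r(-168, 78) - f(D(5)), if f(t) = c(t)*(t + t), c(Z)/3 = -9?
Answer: 20924/55 ≈ 380.44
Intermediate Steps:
D(N) = 7
c(Z) = -27 (c(Z) = 3*(-9) = -27)
r(X, E) = 134/55 (r(X, E) = 2*(67/55) = 134/55)
f(t) = -54*t (f(t) = -27*(t + t) = -54*t)
r(-168, 78) - f(D(5)) = 134/55 - (-54)*7 = 134/55 - 1*(-378) = 134/55 + 378 = 20924/55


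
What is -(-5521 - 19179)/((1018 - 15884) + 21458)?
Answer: 6175/1648 ≈ 3.7470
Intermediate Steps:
-(-5521 - 19179)/((1018 - 15884) + 21458) = -(-24700)/(-14866 + 21458) = -(-24700)/6592 = -1*(-6175/1648) = 6175/1648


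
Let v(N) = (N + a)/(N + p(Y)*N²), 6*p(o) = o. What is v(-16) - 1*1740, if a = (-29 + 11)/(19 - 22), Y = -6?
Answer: -236635/136 ≈ -1740.0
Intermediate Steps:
p(o) = o/6
a = 6 (a = -18/(-3) = -18*(-⅓) = 6)
v(N) = (6 + N)/(N - N²) (v(N) = (N + 6)/(N + ((⅙)*(-6))*N²) = (6 + N)/(N - N²))
v(-16) - 1*1740 = (-6 - 1*(-16))/((-16)*(-1 - 16)) - 1*1740 = -1/16*(-6 + 16)/(-17) - 1740 = -1/16*(-1/17)*10 - 1740 = 5/136 - 1740 = -236635/136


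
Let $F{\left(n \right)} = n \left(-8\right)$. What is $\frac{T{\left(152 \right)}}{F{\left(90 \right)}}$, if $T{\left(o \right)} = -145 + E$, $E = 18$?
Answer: $\frac{127}{720} \approx 0.17639$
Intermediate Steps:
$F{\left(n \right)} = - 8 n$
$T{\left(o \right)} = -127$ ($T{\left(o \right)} = -145 + 18 = -127$)
$\frac{T{\left(152 \right)}}{F{\left(90 \right)}} = - \frac{127}{\left(-8\right) 90} = - \frac{127}{-720} = \left(-127\right) \left(- \frac{1}{720}\right) = \frac{127}{720}$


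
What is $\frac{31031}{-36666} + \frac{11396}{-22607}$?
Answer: $- \frac{4321867}{3200418} \approx -1.3504$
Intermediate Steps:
$\frac{31031}{-36666} + \frac{11396}{-22607} = 31031 \left(- \frac{1}{36666}\right) + 11396 \left(- \frac{1}{22607}\right) = - \frac{4433}{5238} - \frac{308}{611} = - \frac{4321867}{3200418}$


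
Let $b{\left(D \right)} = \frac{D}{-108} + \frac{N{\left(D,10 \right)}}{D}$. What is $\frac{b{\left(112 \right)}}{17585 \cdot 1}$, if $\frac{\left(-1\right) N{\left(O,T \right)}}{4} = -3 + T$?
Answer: $- \frac{139}{1899180} \approx -7.3189 \cdot 10^{-5}$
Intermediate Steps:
$N{\left(O,T \right)} = 12 - 4 T$ ($N{\left(O,T \right)} = - 4 \left(-3 + T\right) = 12 - 4 T$)
$b{\left(D \right)} = - \frac{28}{D} - \frac{D}{108}$ ($b{\left(D \right)} = \frac{D}{-108} + \frac{12 - 40}{D} = D \left(- \frac{1}{108}\right) + \frac{12 - 40}{D} = - \frac{D}{108} - \frac{28}{D} = - \frac{28}{D} - \frac{D}{108}$)
$\frac{b{\left(112 \right)}}{17585 \cdot 1} = \frac{- \frac{28}{112} - \frac{28}{27}}{17585 \cdot 1} = \frac{\left(-28\right) \frac{1}{112} - \frac{28}{27}}{17585} = \left(- \frac{1}{4} - \frac{28}{27}\right) \frac{1}{17585} = \left(- \frac{139}{108}\right) \frac{1}{17585} = - \frac{139}{1899180}$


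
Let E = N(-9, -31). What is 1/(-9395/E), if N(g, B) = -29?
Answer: 29/9395 ≈ 0.0030867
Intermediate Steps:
E = -29
1/(-9395/E) = 1/(-9395/(-29)) = 1/(-9395*(-1/29)) = 1/(9395/29) = 29/9395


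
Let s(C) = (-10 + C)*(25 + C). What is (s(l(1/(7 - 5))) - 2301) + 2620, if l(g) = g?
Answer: 307/4 ≈ 76.750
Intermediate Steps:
(s(l(1/(7 - 5))) - 2301) + 2620 = ((-250 + (1/(7 - 5))**2 + 15/(7 - 5)) - 2301) + 2620 = ((-250 + (1/2)**2 + 15/2) - 2301) + 2620 = ((-250 + (1/2)**2 + 15*(1/2)) - 2301) + 2620 = ((-250 + 1/4 + 15/2) - 2301) + 2620 = (-969/4 - 2301) + 2620 = -10173/4 + 2620 = 307/4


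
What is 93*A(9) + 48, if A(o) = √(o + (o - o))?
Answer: 327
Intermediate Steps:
A(o) = √o (A(o) = √(o + 0) = √o)
93*A(9) + 48 = 93*√9 + 48 = 93*3 + 48 = 279 + 48 = 327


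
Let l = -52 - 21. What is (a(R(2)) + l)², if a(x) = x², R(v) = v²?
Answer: 3249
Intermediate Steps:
l = -73
(a(R(2)) + l)² = ((2²)² - 73)² = (4² - 73)² = (16 - 73)² = (-57)² = 3249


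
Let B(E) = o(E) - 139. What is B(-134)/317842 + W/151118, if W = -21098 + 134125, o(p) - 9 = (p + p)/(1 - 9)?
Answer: 35910144847/48031647356 ≈ 0.74763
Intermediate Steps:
o(p) = 9 - p/4 (o(p) = 9 + (p + p)/(1 - 9) = 9 + (2*p)/(-8) = 9 + (2*p)*(-1/8) = 9 - p/4)
B(E) = -130 - E/4 (B(E) = (9 - E/4) - 139 = -130 - E/4)
W = 113027
B(-134)/317842 + W/151118 = (-130 - 1/4*(-134))/317842 + 113027/151118 = (-130 + 67/2)*(1/317842) + 113027*(1/151118) = -193/2*1/317842 + 113027/151118 = -193/635684 + 113027/151118 = 35910144847/48031647356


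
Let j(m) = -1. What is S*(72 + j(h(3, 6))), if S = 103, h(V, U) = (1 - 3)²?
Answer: 7313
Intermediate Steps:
h(V, U) = 4 (h(V, U) = (-2)² = 4)
S*(72 + j(h(3, 6))) = 103*(72 - 1) = 103*71 = 7313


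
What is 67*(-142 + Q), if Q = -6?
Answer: -9916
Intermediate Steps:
67*(-142 + Q) = 67*(-142 - 6) = 67*(-148) = -9916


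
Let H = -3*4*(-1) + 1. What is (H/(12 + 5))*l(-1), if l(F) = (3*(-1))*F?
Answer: 39/17 ≈ 2.2941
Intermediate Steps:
l(F) = -3*F
H = 13 (H = -12*(-1) + 1 = 12 + 1 = 13)
(H/(12 + 5))*l(-1) = (13/(12 + 5))*(-3*(-1)) = (13/17)*3 = 39/17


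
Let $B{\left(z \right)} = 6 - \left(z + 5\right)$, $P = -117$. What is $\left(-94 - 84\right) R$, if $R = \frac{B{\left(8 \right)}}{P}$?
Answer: $- \frac{1246}{117} \approx -10.65$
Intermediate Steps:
$B{\left(z \right)} = 1 - z$ ($B{\left(z \right)} = 6 - \left(5 + z\right) = 1 - z$)
$R = \frac{7}{117}$ ($R = \frac{1 - 8}{-117} = \left(1 - 8\right) \left(- \frac{1}{117}\right) = \left(-7\right) \left(- \frac{1}{117}\right) = \frac{7}{117} \approx 0.059829$)
$\left(-94 - 84\right) R = \left(-94 - 84\right) \frac{7}{117} = \left(-178\right) \frac{7}{117} = - \frac{1246}{117}$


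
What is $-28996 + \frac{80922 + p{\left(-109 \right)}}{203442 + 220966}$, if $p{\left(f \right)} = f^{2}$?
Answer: $- \frac{12306041565}{424408} \approx -28996.0$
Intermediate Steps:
$-28996 + \frac{80922 + p{\left(-109 \right)}}{203442 + 220966} = -28996 + \frac{80922 + \left(-109\right)^{2}}{203442 + 220966} = -28996 + \frac{80922 + 11881}{424408} = -28996 + 92803 \cdot \frac{1}{424408} = -28996 + \frac{92803}{424408} = - \frac{12306041565}{424408}$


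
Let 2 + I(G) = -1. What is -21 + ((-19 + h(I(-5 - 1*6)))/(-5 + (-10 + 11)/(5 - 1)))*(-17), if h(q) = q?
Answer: -1895/19 ≈ -99.737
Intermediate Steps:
I(G) = -3 (I(G) = -2 - 1 = -3)
-21 + ((-19 + h(I(-5 - 1*6)))/(-5 + (-10 + 11)/(5 - 1)))*(-17) = -21 + ((-19 - 3)/(-5 + (-10 + 11)/(5 - 1)))*(-17) = -21 - 22/(-5 + 1/4)*(-17) = -21 - 22/(-5 + 1*(¼))*(-17) = -21 - 22/(-5 + ¼)*(-17) = -21 - 22/(-19/4)*(-17) = -21 - 22*(-4/19)*(-17) = -21 + (88/19)*(-17) = -21 - 1496/19 = -1895/19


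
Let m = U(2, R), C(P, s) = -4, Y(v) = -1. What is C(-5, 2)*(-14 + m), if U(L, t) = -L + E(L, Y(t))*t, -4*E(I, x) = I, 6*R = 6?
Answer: 66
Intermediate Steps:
R = 1 (R = (⅙)*6 = 1)
E(I, x) = -I/4
U(L, t) = -L - L*t/4 (U(L, t) = -L + (-L/4)*t = -L - L*t/4)
m = -5/2 (m = (¼)*2*(-4 - 1*1) = (¼)*2*(-4 - 1) = (¼)*2*(-5) = -5/2 ≈ -2.5000)
C(-5, 2)*(-14 + m) = -4*(-14 - 5/2) = -4*(-33/2) = 66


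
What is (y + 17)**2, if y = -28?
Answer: 121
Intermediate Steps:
(y + 17)**2 = (-28 + 17)**2 = (-11)**2 = 121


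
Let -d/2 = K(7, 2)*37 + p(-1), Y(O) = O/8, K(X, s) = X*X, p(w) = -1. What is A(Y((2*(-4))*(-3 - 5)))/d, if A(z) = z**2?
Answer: -8/453 ≈ -0.017660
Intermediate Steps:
K(X, s) = X**2
Y(O) = O/8 (Y(O) = O*(1/8) = O/8)
d = -3624 (d = -2*(7**2*37 - 1) = -2*(49*37 - 1) = -2*(1813 - 1) = -2*1812 = -3624)
A(Y((2*(-4))*(-3 - 5)))/d = (((2*(-4))*(-3 - 5))/8)**2/(-3624) = ((-8*(-8))/8)**2*(-1/3624) = ((1/8)*64)**2*(-1/3624) = 8**2*(-1/3624) = 64*(-1/3624) = -8/453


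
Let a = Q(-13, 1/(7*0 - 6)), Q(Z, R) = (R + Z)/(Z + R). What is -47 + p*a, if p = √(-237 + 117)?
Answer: -47 + 2*I*√30 ≈ -47.0 + 10.954*I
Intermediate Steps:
Q(Z, R) = 1 (Q(Z, R) = (R + Z)/(R + Z) = 1)
a = 1
p = 2*I*√30 (p = √(-120) = 2*I*√30 ≈ 10.954*I)
-47 + p*a = -47 + (2*I*√30)*1 = -47 + 2*I*√30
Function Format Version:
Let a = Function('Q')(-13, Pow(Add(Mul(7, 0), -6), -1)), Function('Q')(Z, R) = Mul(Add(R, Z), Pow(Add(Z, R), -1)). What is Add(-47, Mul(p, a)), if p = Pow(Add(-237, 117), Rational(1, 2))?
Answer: Add(-47, Mul(2, I, Pow(30, Rational(1, 2)))) ≈ Add(-47.000, Mul(10.954, I))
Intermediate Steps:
Function('Q')(Z, R) = 1 (Function('Q')(Z, R) = Mul(Add(R, Z), Pow(Add(R, Z), -1)) = 1)
a = 1
p = Mul(2, I, Pow(30, Rational(1, 2))) (p = Pow(-120, Rational(1, 2)) = Mul(2, I, Pow(30, Rational(1, 2))) ≈ Mul(10.954, I))
Add(-47, Mul(p, a)) = Add(-47, Mul(Mul(2, I, Pow(30, Rational(1, 2))), 1)) = Add(-47, Mul(2, I, Pow(30, Rational(1, 2))))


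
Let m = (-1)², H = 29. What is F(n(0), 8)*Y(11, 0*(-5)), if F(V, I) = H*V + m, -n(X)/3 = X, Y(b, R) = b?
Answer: 11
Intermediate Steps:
m = 1
n(X) = -3*X
F(V, I) = 1 + 29*V (F(V, I) = 29*V + 1 = 1 + 29*V)
F(n(0), 8)*Y(11, 0*(-5)) = (1 + 29*(-3*0))*11 = (1 + 29*0)*11 = (1 + 0)*11 = 1*11 = 11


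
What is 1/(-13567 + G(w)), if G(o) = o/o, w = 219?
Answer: -1/13566 ≈ -7.3714e-5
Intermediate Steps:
G(o) = 1
1/(-13567 + G(w)) = 1/(-13567 + 1) = 1/(-13566) = -1/13566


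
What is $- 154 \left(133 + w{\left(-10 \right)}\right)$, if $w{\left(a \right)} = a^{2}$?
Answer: $-35882$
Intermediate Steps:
$- 154 \left(133 + w{\left(-10 \right)}\right) = - 154 \left(133 + \left(-10\right)^{2}\right) = - 154 \left(133 + 100\right) = \left(-154\right) 233 = -35882$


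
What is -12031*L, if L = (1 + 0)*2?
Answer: -24062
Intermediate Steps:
L = 2 (L = 1*2 = 2)
-12031*L = -12031*2 = -24062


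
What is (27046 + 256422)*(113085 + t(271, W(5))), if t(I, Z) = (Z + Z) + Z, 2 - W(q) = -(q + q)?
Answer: 32066183628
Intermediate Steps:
W(q) = 2 + 2*q (W(q) = 2 - (-1)*(q + q) = 2 - (-1)*2*q = 2 - (-2)*q = 2 + 2*q)
t(I, Z) = 3*Z (t(I, Z) = 2*Z + Z = 3*Z)
(27046 + 256422)*(113085 + t(271, W(5))) = (27046 + 256422)*(113085 + 3*(2 + 2*5)) = 283468*(113085 + 3*(2 + 10)) = 283468*(113085 + 3*12) = 283468*(113085 + 36) = 283468*113121 = 32066183628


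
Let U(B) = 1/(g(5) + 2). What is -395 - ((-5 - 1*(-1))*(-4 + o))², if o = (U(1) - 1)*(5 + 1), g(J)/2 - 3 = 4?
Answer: -7509/4 ≈ -1877.3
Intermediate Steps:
g(J) = 14 (g(J) = 6 + 2*4 = 6 + 8 = 14)
U(B) = 1/16 (U(B) = 1/(14 + 2) = 1/16)
o = -45/8 (o = (1/16 - 1)*(5 + 1) = -15/16*6 = -45/8 ≈ -5.6250)
-395 - ((-5 - 1*(-1))*(-4 + o))² = -395 - ((-5 - 1*(-1))*(-4 - 45/8))² = -395 - ((-5 + 1)*(-77/8))² = -395 - (-4*(-77/8))² = -395 - (77/2)² = -395 - 1*5929/4 = -395 - 5929/4 = -7509/4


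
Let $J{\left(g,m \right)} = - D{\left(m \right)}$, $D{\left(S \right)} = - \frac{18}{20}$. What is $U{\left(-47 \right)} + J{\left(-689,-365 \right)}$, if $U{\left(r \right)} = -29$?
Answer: $- \frac{281}{10} \approx -28.1$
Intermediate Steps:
$D{\left(S \right)} = - \frac{9}{10}$ ($D{\left(S \right)} = \left(-18\right) \frac{1}{20} = - \frac{9}{10}$)
$J{\left(g,m \right)} = \frac{9}{10}$ ($J{\left(g,m \right)} = \left(-1\right) \left(- \frac{9}{10}\right) = \frac{9}{10}$)
$U{\left(-47 \right)} + J{\left(-689,-365 \right)} = -29 + \frac{9}{10} = - \frac{281}{10}$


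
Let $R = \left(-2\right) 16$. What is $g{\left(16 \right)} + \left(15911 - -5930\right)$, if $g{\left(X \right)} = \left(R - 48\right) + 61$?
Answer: $21822$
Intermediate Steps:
$R = -32$
$g{\left(X \right)} = -19$ ($g{\left(X \right)} = \left(-32 - 48\right) + 61 = -80 + 61 = -19$)
$g{\left(16 \right)} + \left(15911 - -5930\right) = -19 + \left(15911 - -5930\right) = -19 + \left(15911 + 5930\right) = -19 + 21841 = 21822$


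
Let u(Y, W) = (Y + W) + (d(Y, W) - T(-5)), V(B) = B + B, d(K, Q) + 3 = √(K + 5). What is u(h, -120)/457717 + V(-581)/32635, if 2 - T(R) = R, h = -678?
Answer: -558236234/14937594295 + I*√673/457717 ≈ -0.037371 + 5.6677e-5*I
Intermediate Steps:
T(R) = 2 - R
d(K, Q) = -3 + √(5 + K) (d(K, Q) = -3 + √(K + 5) = -3 + √(5 + K))
V(B) = 2*B
u(Y, W) = -10 + W + Y + √(5 + Y) (u(Y, W) = (Y + W) + ((-3 + √(5 + Y)) - (2 - 1*(-5))) = (W + Y) + ((-3 + √(5 + Y)) - (2 + 5)) = (W + Y) + ((-3 + √(5 + Y)) - 1*7) = (W + Y) + ((-3 + √(5 + Y)) - 7) = (W + Y) + (-10 + √(5 + Y)) = -10 + W + Y + √(5 + Y))
u(h, -120)/457717 + V(-581)/32635 = (-10 - 120 - 678 + √(5 - 678))/457717 + (2*(-581))/32635 = (-10 - 120 - 678 + √(-673))*(1/457717) - 1162*1/32635 = (-10 - 120 - 678 + I*√673)*(1/457717) - 1162/32635 = (-808 + I*√673)*(1/457717) - 1162/32635 = (-808/457717 + I*√673/457717) - 1162/32635 = -558236234/14937594295 + I*√673/457717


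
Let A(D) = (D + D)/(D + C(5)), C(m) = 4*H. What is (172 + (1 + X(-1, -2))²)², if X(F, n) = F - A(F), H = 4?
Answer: 1497999616/50625 ≈ 29590.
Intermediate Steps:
C(m) = 16 (C(m) = 4*4 = 16)
A(D) = 2*D/(16 + D) (A(D) = (D + D)/(D + 16) = (2*D)/(16 + D) = 2*D/(16 + D))
X(F, n) = F - 2*F/(16 + F)
(172 + (1 + X(-1, -2))²)² = (172 + (1 - (14 - 1)/(16 - 1))²)² = (172 + (1 - 1*13/15)²)² = (172 + (1 - 1*1/15*13)²)² = (172 + (1 - 13/15)²)² = (172 + (2/15)²)² = (172 + 4/225)² = (38704/225)² = 1497999616/50625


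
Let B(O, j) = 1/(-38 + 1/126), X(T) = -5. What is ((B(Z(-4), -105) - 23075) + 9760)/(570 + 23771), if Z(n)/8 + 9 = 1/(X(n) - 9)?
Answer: -63739031/116520367 ≈ -0.54702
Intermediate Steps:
Z(n) = -508/7 (Z(n) = -72 + 8/(-5 - 9) = -72 + 8/(-14) = -72 + 8*(-1/14) = -72 - 4/7 = -508/7)
B(O, j) = -126/4787 (B(O, j) = 1/(-38 + 1/126) = 1/(-4787/126) = -126/4787)
((B(Z(-4), -105) - 23075) + 9760)/(570 + 23771) = ((-126/4787 - 23075) + 9760)/(570 + 23771) = (-110460151/4787 + 9760)/24341 = -63739031/4787*1/24341 = -63739031/116520367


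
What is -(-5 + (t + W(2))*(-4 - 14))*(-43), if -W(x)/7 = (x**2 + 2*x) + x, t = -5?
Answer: 57835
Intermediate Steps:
W(x) = -21*x - 7*x**2 (W(x) = -7*((x**2 + 2*x) + x) = -7*(x**2 + 3*x) = -21*x - 7*x**2)
-(-5 + (t + W(2))*(-4 - 14))*(-43) = -(-5 + (-5 - 7*2*(3 + 2))*(-4 - 14))*(-43) = -(-5 + (-5 - 7*2*5)*(-18))*(-43) = -(-5 + (-5 - 70)*(-18))*(-43) = -(-5 - 75*(-18))*(-43) = -(-5 + 1350)*(-43) = -1345*(-43) = -1*(-57835) = 57835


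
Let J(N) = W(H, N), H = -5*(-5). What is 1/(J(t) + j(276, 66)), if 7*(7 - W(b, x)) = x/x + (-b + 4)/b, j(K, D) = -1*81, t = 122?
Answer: -175/12954 ≈ -0.013509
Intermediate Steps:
H = 25
j(K, D) = -81
W(b, x) = 48/7 - (4 - b)/(7*b) (W(b, x) = 7 - (x/x + (-b + 4)/b)/7 = 7 - (1 + (4 - b)/b)/7 = 7 + (-1/7 - (4 - b)/(7*b)) = 48/7 - (4 - b)/(7*b))
J(N) = 1221/175 (J(N) = 7 - 4/7/25 = 7 - 4/7*1/25 = 7 - 4/175 = 1221/175)
1/(J(t) + j(276, 66)) = 1/(1221/175 - 81) = 1/(-12954/175) = -175/12954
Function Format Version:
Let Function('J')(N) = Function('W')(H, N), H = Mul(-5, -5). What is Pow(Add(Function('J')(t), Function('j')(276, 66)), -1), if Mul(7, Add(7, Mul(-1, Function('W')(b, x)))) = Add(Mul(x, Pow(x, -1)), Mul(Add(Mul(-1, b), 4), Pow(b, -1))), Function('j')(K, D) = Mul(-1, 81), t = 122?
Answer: Rational(-175, 12954) ≈ -0.013509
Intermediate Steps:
H = 25
Function('j')(K, D) = -81
Function('W')(b, x) = Add(Rational(48, 7), Mul(Rational(-1, 7), Pow(b, -1), Add(4, Mul(-1, b)))) (Function('W')(b, x) = Add(7, Mul(Rational(-1, 7), Add(Mul(x, Pow(x, -1)), Mul(Add(Mul(-1, b), 4), Pow(b, -1))))) = Add(7, Mul(Rational(-1, 7), Add(1, Mul(Add(4, Mul(-1, b)), Pow(b, -1))))) = Add(7, Mul(Rational(-1, 7), Add(1, Mul(Pow(b, -1), Add(4, Mul(-1, b)))))) = Add(7, Add(Rational(-1, 7), Mul(Rational(-1, 7), Pow(b, -1), Add(4, Mul(-1, b))))) = Add(Rational(48, 7), Mul(Rational(-1, 7), Pow(b, -1), Add(4, Mul(-1, b)))))
Function('J')(N) = Rational(1221, 175) (Function('J')(N) = Add(7, Mul(Rational(-4, 7), Pow(25, -1))) = Add(7, Mul(Rational(-4, 7), Rational(1, 25))) = Add(7, Rational(-4, 175)) = Rational(1221, 175))
Pow(Add(Function('J')(t), Function('j')(276, 66)), -1) = Pow(Add(Rational(1221, 175), -81), -1) = Pow(Rational(-12954, 175), -1) = Rational(-175, 12954)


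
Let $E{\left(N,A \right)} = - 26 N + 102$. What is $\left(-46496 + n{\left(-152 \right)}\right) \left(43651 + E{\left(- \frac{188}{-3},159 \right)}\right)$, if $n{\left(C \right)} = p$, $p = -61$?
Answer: $-1961151549$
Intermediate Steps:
$n{\left(C \right)} = -61$
$E{\left(N,A \right)} = 102 - 26 N$
$\left(-46496 + n{\left(-152 \right)}\right) \left(43651 + E{\left(- \frac{188}{-3},159 \right)}\right) = \left(-46496 - 61\right) \left(43651 + \left(102 - 26 \left(- \frac{188}{-3}\right)\right)\right) = - 46557 \left(43651 + \left(102 - 26 \left(\left(-188\right) \left(- \frac{1}{3}\right)\right)\right)\right) = - 46557 \left(43651 + \left(102 - \frac{4888}{3}\right)\right) = - 46557 \left(43651 - \frac{4582}{3}\right) = \left(-46557\right) \frac{126371}{3} = -1961151549$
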